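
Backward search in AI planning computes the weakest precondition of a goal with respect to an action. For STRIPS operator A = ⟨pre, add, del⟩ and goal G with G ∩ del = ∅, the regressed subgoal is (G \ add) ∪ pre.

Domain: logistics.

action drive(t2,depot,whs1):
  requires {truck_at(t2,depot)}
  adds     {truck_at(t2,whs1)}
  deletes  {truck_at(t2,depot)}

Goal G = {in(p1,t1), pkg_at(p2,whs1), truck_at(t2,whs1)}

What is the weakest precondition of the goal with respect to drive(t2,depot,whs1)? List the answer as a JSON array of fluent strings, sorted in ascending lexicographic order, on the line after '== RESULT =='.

Regress:
  G ∩ del = {}  (empty — regression defined)
  G \ add = {in(p1,t1), pkg_at(p2,whs1), truck_at(t2,whs1)} \ {truck_at(t2,whs1)} = {in(p1,t1), pkg_at(p2,whs1)}
  ∪ pre   = {in(p1,t1), pkg_at(p2,whs1)} ∪ {truck_at(t2,depot)}
          = {in(p1,t1), pkg_at(p2,whs1), truck_at(t2,depot)}

== RESULT ==
["in(p1,t1)", "pkg_at(p2,whs1)", "truck_at(t2,depot)"]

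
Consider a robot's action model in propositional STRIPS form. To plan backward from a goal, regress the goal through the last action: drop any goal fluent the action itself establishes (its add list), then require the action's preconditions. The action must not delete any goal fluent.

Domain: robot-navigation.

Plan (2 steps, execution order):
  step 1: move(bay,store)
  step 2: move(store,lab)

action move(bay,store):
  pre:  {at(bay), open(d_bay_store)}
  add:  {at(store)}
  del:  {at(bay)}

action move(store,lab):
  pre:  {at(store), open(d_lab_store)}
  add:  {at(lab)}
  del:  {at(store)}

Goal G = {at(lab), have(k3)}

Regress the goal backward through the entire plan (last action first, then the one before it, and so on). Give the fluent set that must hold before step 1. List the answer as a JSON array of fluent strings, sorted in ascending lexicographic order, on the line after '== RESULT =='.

Work backward from the goal:
  through step 2 (move(store,lab)): drop {at(lab)}, keep {have(k3)}, require {at(store), open(d_lab_store)}
    → {at(store), have(k3), open(d_lab_store)}
  through step 1 (move(bay,store)): drop {at(store)}, keep {have(k3), open(d_lab_store)}, require {at(bay), open(d_bay_store)}
    → {at(bay), have(k3), open(d_bay_store), open(d_lab_store)}

== RESULT ==
["at(bay)", "have(k3)", "open(d_bay_store)", "open(d_lab_store)"]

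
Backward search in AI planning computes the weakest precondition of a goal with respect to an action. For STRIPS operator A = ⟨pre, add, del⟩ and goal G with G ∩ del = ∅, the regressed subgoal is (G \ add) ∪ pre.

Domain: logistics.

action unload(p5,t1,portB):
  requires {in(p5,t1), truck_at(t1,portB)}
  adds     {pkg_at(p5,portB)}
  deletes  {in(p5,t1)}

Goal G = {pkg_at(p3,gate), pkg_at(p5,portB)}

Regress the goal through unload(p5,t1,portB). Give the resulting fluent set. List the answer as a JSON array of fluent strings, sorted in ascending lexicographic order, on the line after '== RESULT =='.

Compute (G \ add) ∪ pre:
  G ∩ del = {}  (empty — regression defined)
  G \ add = {pkg_at(p3,gate), pkg_at(p5,portB)} \ {pkg_at(p5,portB)} = {pkg_at(p3,gate)}
  ∪ pre   = {pkg_at(p3,gate)} ∪ {in(p5,t1), truck_at(t1,portB)}
          = {in(p5,t1), pkg_at(p3,gate), truck_at(t1,portB)}

== RESULT ==
["in(p5,t1)", "pkg_at(p3,gate)", "truck_at(t1,portB)"]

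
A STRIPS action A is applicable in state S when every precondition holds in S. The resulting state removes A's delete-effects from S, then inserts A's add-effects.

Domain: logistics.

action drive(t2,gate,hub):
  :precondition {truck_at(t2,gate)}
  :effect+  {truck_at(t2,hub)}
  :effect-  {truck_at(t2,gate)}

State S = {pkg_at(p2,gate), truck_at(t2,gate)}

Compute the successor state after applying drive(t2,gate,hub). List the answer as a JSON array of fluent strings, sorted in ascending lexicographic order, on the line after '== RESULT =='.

Progress:
  pre ⊆ S: {truck_at(t2,gate)} ⊆ S  — applicable
  S \ del = {pkg_at(p2,gate)}
  ∪ add   = {pkg_at(p2,gate), truck_at(t2,hub)}

== RESULT ==
["pkg_at(p2,gate)", "truck_at(t2,hub)"]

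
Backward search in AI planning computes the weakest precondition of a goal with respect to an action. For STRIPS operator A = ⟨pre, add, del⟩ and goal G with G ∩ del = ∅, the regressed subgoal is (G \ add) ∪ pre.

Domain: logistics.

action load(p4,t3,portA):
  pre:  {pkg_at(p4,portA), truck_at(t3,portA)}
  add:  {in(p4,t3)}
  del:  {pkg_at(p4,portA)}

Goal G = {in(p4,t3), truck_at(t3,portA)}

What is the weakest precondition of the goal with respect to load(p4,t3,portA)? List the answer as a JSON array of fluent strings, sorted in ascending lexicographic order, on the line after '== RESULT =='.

Compute (G \ add) ∪ pre:
  G ∩ del = {}  (empty — regression defined)
  G \ add = {in(p4,t3), truck_at(t3,portA)} \ {in(p4,t3)} = {truck_at(t3,portA)}
  ∪ pre   = {truck_at(t3,portA)} ∪ {pkg_at(p4,portA), truck_at(t3,portA)}
          = {pkg_at(p4,portA), truck_at(t3,portA)}

== RESULT ==
["pkg_at(p4,portA)", "truck_at(t3,portA)"]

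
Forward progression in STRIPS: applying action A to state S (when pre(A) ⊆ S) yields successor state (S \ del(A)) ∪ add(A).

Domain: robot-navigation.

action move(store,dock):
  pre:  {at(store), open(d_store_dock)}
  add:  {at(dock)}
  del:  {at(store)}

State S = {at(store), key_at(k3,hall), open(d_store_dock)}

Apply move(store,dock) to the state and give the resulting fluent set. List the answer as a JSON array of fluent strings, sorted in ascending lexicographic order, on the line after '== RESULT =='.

Compute (S \ del) ∪ add:
  pre ⊆ S: {at(store), open(d_store_dock)} ⊆ S  — applicable
  S \ del = {key_at(k3,hall), open(d_store_dock)}
  ∪ add   = {at(dock), key_at(k3,hall), open(d_store_dock)}

== RESULT ==
["at(dock)", "key_at(k3,hall)", "open(d_store_dock)"]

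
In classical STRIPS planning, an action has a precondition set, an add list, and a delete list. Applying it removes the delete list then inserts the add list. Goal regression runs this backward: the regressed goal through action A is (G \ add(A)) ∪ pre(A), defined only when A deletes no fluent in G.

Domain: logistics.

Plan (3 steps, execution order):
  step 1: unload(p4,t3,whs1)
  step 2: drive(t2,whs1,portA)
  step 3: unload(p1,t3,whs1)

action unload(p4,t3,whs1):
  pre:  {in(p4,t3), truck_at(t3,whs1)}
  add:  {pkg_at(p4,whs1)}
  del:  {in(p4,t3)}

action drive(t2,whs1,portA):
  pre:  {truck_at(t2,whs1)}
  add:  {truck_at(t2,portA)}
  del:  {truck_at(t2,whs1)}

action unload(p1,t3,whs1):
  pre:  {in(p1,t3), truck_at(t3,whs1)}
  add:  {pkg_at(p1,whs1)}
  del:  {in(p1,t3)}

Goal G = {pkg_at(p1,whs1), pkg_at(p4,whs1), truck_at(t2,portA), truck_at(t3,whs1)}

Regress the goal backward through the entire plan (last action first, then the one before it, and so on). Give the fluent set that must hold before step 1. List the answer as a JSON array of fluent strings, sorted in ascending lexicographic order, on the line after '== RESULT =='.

Regress step by step:
  through step 3 (unload(p1,t3,whs1)): drop {pkg_at(p1,whs1)}, keep {pkg_at(p4,whs1), truck_at(t2,portA), truck_at(t3,whs1)}, require {in(p1,t3), truck_at(t3,whs1)}
    → {in(p1,t3), pkg_at(p4,whs1), truck_at(t2,portA), truck_at(t3,whs1)}
  through step 2 (drive(t2,whs1,portA)): drop {truck_at(t2,portA)}, keep {in(p1,t3), pkg_at(p4,whs1), truck_at(t3,whs1)}, require {truck_at(t2,whs1)}
    → {in(p1,t3), pkg_at(p4,whs1), truck_at(t2,whs1), truck_at(t3,whs1)}
  through step 1 (unload(p4,t3,whs1)): drop {pkg_at(p4,whs1)}, keep {in(p1,t3), truck_at(t2,whs1), truck_at(t3,whs1)}, require {in(p4,t3), truck_at(t3,whs1)}
    → {in(p1,t3), in(p4,t3), truck_at(t2,whs1), truck_at(t3,whs1)}

== RESULT ==
["in(p1,t3)", "in(p4,t3)", "truck_at(t2,whs1)", "truck_at(t3,whs1)"]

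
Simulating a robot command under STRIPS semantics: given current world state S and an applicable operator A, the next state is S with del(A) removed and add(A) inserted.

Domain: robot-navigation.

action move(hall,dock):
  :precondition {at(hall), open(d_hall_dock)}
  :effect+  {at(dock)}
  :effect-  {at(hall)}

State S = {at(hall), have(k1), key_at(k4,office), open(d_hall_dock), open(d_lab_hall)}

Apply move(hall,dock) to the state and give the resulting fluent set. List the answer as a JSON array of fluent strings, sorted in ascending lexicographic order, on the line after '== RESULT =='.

Progress:
  pre ⊆ S: {at(hall), open(d_hall_dock)} ⊆ S  — applicable
  S \ del = {have(k1), key_at(k4,office), open(d_hall_dock), open(d_lab_hall)}
  ∪ add   = {at(dock), have(k1), key_at(k4,office), open(d_hall_dock), open(d_lab_hall)}

== RESULT ==
["at(dock)", "have(k1)", "key_at(k4,office)", "open(d_hall_dock)", "open(d_lab_hall)"]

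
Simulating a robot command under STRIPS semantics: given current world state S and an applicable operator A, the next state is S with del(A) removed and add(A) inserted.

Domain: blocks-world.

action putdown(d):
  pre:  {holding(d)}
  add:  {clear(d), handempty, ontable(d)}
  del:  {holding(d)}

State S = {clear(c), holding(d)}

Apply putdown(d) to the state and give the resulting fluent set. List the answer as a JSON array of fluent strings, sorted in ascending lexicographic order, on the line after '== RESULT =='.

Progress:
  pre ⊆ S: {holding(d)} ⊆ S  — applicable
  S \ del = {clear(c)}
  ∪ add   = {clear(c), clear(d), handempty, ontable(d)}

== RESULT ==
["clear(c)", "clear(d)", "handempty", "ontable(d)"]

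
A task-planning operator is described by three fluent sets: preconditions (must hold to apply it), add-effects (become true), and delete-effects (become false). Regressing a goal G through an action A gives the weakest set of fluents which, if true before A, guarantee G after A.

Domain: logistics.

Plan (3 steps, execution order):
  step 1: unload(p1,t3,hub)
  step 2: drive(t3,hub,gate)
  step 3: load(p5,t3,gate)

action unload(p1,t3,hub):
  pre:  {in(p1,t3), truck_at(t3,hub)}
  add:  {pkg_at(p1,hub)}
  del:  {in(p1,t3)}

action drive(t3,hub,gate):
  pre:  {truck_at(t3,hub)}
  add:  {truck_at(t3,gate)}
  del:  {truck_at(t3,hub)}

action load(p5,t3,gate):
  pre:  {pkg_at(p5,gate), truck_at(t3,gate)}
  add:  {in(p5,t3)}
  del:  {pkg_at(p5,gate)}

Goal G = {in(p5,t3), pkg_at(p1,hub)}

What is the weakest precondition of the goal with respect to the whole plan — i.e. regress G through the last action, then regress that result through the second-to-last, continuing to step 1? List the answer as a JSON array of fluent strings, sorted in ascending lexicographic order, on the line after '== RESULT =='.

Regress step by step:
  through step 3 (load(p5,t3,gate)): drop {in(p5,t3)}, keep {pkg_at(p1,hub)}, require {pkg_at(p5,gate), truck_at(t3,gate)}
    → {pkg_at(p1,hub), pkg_at(p5,gate), truck_at(t3,gate)}
  through step 2 (drive(t3,hub,gate)): drop {truck_at(t3,gate)}, keep {pkg_at(p1,hub), pkg_at(p5,gate)}, require {truck_at(t3,hub)}
    → {pkg_at(p1,hub), pkg_at(p5,gate), truck_at(t3,hub)}
  through step 1 (unload(p1,t3,hub)): drop {pkg_at(p1,hub)}, keep {pkg_at(p5,gate), truck_at(t3,hub)}, require {in(p1,t3), truck_at(t3,hub)}
    → {in(p1,t3), pkg_at(p5,gate), truck_at(t3,hub)}

== RESULT ==
["in(p1,t3)", "pkg_at(p5,gate)", "truck_at(t3,hub)"]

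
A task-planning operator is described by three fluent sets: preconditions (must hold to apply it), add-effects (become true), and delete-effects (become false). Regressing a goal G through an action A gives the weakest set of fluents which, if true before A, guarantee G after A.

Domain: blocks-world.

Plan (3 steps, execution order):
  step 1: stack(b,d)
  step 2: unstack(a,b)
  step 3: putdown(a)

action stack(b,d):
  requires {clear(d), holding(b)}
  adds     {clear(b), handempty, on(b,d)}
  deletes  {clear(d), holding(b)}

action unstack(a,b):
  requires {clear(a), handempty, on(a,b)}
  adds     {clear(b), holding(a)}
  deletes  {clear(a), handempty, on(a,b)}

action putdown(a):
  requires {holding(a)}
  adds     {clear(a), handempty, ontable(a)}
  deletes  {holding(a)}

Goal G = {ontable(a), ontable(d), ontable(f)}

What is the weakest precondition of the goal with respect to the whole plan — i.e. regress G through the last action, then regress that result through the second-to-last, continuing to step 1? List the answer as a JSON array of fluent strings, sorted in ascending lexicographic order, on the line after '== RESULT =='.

Work backward from the goal:
  through step 3 (putdown(a)): drop {ontable(a)}, keep {ontable(d), ontable(f)}, require {holding(a)}
    → {holding(a), ontable(d), ontable(f)}
  through step 2 (unstack(a,b)): drop {holding(a)}, keep {ontable(d), ontable(f)}, require {clear(a), handempty, on(a,b)}
    → {clear(a), handempty, on(a,b), ontable(d), ontable(f)}
  through step 1 (stack(b,d)): drop {handempty}, keep {clear(a), on(a,b), ontable(d), ontable(f)}, require {clear(d), holding(b)}
    → {clear(a), clear(d), holding(b), on(a,b), ontable(d), ontable(f)}

== RESULT ==
["clear(a)", "clear(d)", "holding(b)", "on(a,b)", "ontable(d)", "ontable(f)"]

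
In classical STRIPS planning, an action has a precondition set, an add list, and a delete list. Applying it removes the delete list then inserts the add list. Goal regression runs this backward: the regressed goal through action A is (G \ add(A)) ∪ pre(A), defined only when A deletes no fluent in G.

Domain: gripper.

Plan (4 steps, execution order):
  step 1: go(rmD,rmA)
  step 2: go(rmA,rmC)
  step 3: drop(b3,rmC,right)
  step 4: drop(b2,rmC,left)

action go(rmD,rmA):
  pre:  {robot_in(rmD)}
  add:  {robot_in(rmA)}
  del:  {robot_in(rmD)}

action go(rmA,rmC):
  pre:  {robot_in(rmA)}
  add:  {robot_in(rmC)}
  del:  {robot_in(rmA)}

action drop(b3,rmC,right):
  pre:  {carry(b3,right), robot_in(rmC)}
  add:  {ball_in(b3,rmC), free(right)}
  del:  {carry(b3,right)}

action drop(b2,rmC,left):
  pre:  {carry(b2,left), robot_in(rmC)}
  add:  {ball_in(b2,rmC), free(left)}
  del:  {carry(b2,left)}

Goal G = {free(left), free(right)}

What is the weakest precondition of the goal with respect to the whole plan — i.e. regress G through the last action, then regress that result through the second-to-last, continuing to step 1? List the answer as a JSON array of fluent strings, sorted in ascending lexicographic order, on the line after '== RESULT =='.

Regress step by step:
  through step 4 (drop(b2,rmC,left)): drop {free(left)}, keep {free(right)}, require {carry(b2,left), robot_in(rmC)}
    → {carry(b2,left), free(right), robot_in(rmC)}
  through step 3 (drop(b3,rmC,right)): drop {free(right)}, keep {carry(b2,left), robot_in(rmC)}, require {carry(b3,right), robot_in(rmC)}
    → {carry(b2,left), carry(b3,right), robot_in(rmC)}
  through step 2 (go(rmA,rmC)): drop {robot_in(rmC)}, keep {carry(b2,left), carry(b3,right)}, require {robot_in(rmA)}
    → {carry(b2,left), carry(b3,right), robot_in(rmA)}
  through step 1 (go(rmD,rmA)): drop {robot_in(rmA)}, keep {carry(b2,left), carry(b3,right)}, require {robot_in(rmD)}
    → {carry(b2,left), carry(b3,right), robot_in(rmD)}

== RESULT ==
["carry(b2,left)", "carry(b3,right)", "robot_in(rmD)"]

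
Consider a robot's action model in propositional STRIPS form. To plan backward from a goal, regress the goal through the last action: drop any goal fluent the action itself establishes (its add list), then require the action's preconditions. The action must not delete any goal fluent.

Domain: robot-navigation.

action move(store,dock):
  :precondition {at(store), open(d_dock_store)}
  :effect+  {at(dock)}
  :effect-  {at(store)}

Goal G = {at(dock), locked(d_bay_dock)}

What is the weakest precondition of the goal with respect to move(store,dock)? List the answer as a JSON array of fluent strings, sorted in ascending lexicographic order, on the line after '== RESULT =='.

Compute (G \ add) ∪ pre:
  G ∩ del = {}  (empty — regression defined)
  G \ add = {at(dock), locked(d_bay_dock)} \ {at(dock)} = {locked(d_bay_dock)}
  ∪ pre   = {locked(d_bay_dock)} ∪ {at(store), open(d_dock_store)}
          = {at(store), locked(d_bay_dock), open(d_dock_store)}

== RESULT ==
["at(store)", "locked(d_bay_dock)", "open(d_dock_store)"]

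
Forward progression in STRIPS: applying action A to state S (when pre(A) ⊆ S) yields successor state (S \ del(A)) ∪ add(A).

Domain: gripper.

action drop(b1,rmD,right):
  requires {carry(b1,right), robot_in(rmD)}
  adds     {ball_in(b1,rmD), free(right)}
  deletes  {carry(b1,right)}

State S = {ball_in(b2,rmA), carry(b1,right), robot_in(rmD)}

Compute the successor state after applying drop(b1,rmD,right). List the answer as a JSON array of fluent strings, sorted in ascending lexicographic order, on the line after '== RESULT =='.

Compute (S \ del) ∪ add:
  pre ⊆ S: {carry(b1,right), robot_in(rmD)} ⊆ S  — applicable
  S \ del = {ball_in(b2,rmA), robot_in(rmD)}
  ∪ add   = {ball_in(b1,rmD), ball_in(b2,rmA), free(right), robot_in(rmD)}

== RESULT ==
["ball_in(b1,rmD)", "ball_in(b2,rmA)", "free(right)", "robot_in(rmD)"]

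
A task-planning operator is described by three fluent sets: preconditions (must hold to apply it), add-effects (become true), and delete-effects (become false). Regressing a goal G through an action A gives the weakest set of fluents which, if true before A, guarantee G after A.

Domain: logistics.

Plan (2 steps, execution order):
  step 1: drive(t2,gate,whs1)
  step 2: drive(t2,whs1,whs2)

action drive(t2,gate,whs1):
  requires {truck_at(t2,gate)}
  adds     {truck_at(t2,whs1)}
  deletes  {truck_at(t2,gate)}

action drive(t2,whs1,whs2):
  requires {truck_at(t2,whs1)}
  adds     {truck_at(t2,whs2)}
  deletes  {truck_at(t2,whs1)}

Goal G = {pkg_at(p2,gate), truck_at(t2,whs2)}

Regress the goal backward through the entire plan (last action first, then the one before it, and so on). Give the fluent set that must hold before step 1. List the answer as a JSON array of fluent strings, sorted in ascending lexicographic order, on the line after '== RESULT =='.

Regress step by step:
  through step 2 (drive(t2,whs1,whs2)): drop {truck_at(t2,whs2)}, keep {pkg_at(p2,gate)}, require {truck_at(t2,whs1)}
    → {pkg_at(p2,gate), truck_at(t2,whs1)}
  through step 1 (drive(t2,gate,whs1)): drop {truck_at(t2,whs1)}, keep {pkg_at(p2,gate)}, require {truck_at(t2,gate)}
    → {pkg_at(p2,gate), truck_at(t2,gate)}

== RESULT ==
["pkg_at(p2,gate)", "truck_at(t2,gate)"]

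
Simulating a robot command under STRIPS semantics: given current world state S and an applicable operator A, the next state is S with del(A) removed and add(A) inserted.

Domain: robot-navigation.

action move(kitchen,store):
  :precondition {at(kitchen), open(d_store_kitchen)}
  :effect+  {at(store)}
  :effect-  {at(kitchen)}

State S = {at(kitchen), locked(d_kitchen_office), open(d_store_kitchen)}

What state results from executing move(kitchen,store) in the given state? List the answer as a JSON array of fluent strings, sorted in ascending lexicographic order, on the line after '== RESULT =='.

Progress:
  pre ⊆ S: {at(kitchen), open(d_store_kitchen)} ⊆ S  — applicable
  S \ del = {locked(d_kitchen_office), open(d_store_kitchen)}
  ∪ add   = {at(store), locked(d_kitchen_office), open(d_store_kitchen)}

== RESULT ==
["at(store)", "locked(d_kitchen_office)", "open(d_store_kitchen)"]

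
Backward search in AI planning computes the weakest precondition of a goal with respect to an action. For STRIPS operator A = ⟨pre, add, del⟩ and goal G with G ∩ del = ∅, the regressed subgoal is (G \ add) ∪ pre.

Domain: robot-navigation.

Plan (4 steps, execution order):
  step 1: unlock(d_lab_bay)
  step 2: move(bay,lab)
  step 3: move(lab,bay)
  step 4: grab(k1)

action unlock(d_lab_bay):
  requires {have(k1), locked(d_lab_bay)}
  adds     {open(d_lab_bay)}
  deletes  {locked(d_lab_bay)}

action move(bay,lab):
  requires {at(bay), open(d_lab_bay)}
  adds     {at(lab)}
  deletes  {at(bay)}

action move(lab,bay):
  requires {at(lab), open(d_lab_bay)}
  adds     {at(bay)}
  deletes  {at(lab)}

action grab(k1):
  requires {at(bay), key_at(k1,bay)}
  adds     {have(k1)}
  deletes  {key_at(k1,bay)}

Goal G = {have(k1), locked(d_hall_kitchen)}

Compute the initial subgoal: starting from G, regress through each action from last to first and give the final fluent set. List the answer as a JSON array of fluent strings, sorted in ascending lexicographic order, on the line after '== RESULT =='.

Work backward from the goal:
  through step 4 (grab(k1)): drop {have(k1)}, keep {locked(d_hall_kitchen)}, require {at(bay), key_at(k1,bay)}
    → {at(bay), key_at(k1,bay), locked(d_hall_kitchen)}
  through step 3 (move(lab,bay)): drop {at(bay)}, keep {key_at(k1,bay), locked(d_hall_kitchen)}, require {at(lab), open(d_lab_bay)}
    → {at(lab), key_at(k1,bay), locked(d_hall_kitchen), open(d_lab_bay)}
  through step 2 (move(bay,lab)): drop {at(lab)}, keep {key_at(k1,bay), locked(d_hall_kitchen), open(d_lab_bay)}, require {at(bay), open(d_lab_bay)}
    → {at(bay), key_at(k1,bay), locked(d_hall_kitchen), open(d_lab_bay)}
  through step 1 (unlock(d_lab_bay)): drop {open(d_lab_bay)}, keep {at(bay), key_at(k1,bay), locked(d_hall_kitchen)}, require {have(k1), locked(d_lab_bay)}
    → {at(bay), have(k1), key_at(k1,bay), locked(d_hall_kitchen), locked(d_lab_bay)}

== RESULT ==
["at(bay)", "have(k1)", "key_at(k1,bay)", "locked(d_hall_kitchen)", "locked(d_lab_bay)"]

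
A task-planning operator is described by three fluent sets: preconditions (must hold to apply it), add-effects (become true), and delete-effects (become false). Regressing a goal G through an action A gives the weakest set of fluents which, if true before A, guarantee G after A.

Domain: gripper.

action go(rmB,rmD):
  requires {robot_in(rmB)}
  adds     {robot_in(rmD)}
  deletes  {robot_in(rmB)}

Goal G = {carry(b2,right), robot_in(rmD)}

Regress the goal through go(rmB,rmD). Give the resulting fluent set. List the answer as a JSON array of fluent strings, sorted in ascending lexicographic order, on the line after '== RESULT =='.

Compute (G \ add) ∪ pre:
  G ∩ del = {}  (empty — regression defined)
  G \ add = {carry(b2,right), robot_in(rmD)} \ {robot_in(rmD)} = {carry(b2,right)}
  ∪ pre   = {carry(b2,right)} ∪ {robot_in(rmB)}
          = {carry(b2,right), robot_in(rmB)}

== RESULT ==
["carry(b2,right)", "robot_in(rmB)"]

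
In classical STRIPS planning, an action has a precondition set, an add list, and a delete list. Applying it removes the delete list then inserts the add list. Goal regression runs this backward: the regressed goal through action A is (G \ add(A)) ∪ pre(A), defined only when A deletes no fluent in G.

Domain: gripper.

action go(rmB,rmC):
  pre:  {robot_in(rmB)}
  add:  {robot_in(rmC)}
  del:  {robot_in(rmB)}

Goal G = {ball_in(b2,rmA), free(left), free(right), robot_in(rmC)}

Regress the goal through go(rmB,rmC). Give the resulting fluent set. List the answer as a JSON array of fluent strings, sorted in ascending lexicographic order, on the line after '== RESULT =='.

Regress:
  G ∩ del = {}  (empty — regression defined)
  G \ add = {ball_in(b2,rmA), free(left), free(right), robot_in(rmC)} \ {robot_in(rmC)} = {ball_in(b2,rmA), free(left), free(right)}
  ∪ pre   = {ball_in(b2,rmA), free(left), free(right)} ∪ {robot_in(rmB)}
          = {ball_in(b2,rmA), free(left), free(right), robot_in(rmB)}

== RESULT ==
["ball_in(b2,rmA)", "free(left)", "free(right)", "robot_in(rmB)"]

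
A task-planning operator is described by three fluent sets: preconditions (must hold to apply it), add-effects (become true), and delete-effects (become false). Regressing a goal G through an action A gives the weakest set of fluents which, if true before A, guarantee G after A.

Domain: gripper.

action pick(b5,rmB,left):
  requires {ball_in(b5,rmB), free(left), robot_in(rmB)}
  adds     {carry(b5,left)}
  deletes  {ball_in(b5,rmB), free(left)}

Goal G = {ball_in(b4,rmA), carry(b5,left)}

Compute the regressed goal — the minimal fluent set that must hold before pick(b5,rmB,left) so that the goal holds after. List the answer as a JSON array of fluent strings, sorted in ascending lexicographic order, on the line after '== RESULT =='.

Regress:
  G ∩ del = {}  (empty — regression defined)
  G \ add = {ball_in(b4,rmA), carry(b5,left)} \ {carry(b5,left)} = {ball_in(b4,rmA)}
  ∪ pre   = {ball_in(b4,rmA)} ∪ {ball_in(b5,rmB), free(left), robot_in(rmB)}
          = {ball_in(b4,rmA), ball_in(b5,rmB), free(left), robot_in(rmB)}

== RESULT ==
["ball_in(b4,rmA)", "ball_in(b5,rmB)", "free(left)", "robot_in(rmB)"]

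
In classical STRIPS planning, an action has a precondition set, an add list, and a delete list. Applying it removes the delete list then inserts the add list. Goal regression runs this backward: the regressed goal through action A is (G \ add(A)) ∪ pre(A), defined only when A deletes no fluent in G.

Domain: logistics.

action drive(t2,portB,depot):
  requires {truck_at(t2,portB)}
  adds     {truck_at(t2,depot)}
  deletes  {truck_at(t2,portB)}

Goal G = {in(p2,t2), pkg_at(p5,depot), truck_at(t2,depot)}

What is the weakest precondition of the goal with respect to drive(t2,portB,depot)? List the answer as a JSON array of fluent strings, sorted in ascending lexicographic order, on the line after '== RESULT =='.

Compute (G \ add) ∪ pre:
  G ∩ del = {}  (empty — regression defined)
  G \ add = {in(p2,t2), pkg_at(p5,depot), truck_at(t2,depot)} \ {truck_at(t2,depot)} = {in(p2,t2), pkg_at(p5,depot)}
  ∪ pre   = {in(p2,t2), pkg_at(p5,depot)} ∪ {truck_at(t2,portB)}
          = {in(p2,t2), pkg_at(p5,depot), truck_at(t2,portB)}

== RESULT ==
["in(p2,t2)", "pkg_at(p5,depot)", "truck_at(t2,portB)"]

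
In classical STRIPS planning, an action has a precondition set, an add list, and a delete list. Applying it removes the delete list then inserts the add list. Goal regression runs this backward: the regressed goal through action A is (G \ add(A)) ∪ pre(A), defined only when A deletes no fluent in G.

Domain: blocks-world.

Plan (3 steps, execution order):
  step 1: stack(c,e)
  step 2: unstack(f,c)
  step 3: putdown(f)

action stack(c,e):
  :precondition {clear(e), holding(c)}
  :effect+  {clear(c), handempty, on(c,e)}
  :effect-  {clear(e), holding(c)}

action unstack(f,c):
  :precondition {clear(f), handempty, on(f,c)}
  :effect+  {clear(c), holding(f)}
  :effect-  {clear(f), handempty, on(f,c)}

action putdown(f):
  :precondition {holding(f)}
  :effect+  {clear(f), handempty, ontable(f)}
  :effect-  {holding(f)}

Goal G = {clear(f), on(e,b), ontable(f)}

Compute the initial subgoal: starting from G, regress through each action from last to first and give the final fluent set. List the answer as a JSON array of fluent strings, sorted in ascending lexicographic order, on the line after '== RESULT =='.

Regress step by step:
  through step 3 (putdown(f)): drop {clear(f), ontable(f)}, keep {on(e,b)}, require {holding(f)}
    → {holding(f), on(e,b)}
  through step 2 (unstack(f,c)): drop {holding(f)}, keep {on(e,b)}, require {clear(f), handempty, on(f,c)}
    → {clear(f), handempty, on(e,b), on(f,c)}
  through step 1 (stack(c,e)): drop {handempty}, keep {clear(f), on(e,b), on(f,c)}, require {clear(e), holding(c)}
    → {clear(e), clear(f), holding(c), on(e,b), on(f,c)}

== RESULT ==
["clear(e)", "clear(f)", "holding(c)", "on(e,b)", "on(f,c)"]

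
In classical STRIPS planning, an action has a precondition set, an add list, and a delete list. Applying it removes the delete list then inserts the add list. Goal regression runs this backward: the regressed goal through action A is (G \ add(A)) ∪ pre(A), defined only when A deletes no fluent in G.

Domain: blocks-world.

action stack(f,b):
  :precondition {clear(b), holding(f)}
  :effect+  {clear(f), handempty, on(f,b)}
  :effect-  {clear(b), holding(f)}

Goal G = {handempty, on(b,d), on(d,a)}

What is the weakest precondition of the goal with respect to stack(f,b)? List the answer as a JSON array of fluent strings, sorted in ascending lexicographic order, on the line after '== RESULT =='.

Regress:
  G ∩ del = {}  (empty — regression defined)
  G \ add = {handempty, on(b,d), on(d,a)} \ {clear(f), handempty, on(f,b)} = {on(b,d), on(d,a)}
  ∪ pre   = {on(b,d), on(d,a)} ∪ {clear(b), holding(f)}
          = {clear(b), holding(f), on(b,d), on(d,a)}

== RESULT ==
["clear(b)", "holding(f)", "on(b,d)", "on(d,a)"]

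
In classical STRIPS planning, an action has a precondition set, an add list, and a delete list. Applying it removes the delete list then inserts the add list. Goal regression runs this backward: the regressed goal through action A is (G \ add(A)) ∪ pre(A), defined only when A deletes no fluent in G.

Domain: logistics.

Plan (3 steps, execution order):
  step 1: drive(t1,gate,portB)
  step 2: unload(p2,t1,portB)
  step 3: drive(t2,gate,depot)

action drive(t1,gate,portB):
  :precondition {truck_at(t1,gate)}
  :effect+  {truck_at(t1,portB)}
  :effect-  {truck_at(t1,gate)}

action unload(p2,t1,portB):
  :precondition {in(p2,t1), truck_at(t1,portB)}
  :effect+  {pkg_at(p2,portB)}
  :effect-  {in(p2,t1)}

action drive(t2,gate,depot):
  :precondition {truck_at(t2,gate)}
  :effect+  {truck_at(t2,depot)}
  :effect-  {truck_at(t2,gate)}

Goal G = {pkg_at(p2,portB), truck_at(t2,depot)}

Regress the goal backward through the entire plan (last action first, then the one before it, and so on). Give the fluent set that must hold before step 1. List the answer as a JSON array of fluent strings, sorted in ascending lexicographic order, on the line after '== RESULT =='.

Work backward from the goal:
  through step 3 (drive(t2,gate,depot)): drop {truck_at(t2,depot)}, keep {pkg_at(p2,portB)}, require {truck_at(t2,gate)}
    → {pkg_at(p2,portB), truck_at(t2,gate)}
  through step 2 (unload(p2,t1,portB)): drop {pkg_at(p2,portB)}, keep {truck_at(t2,gate)}, require {in(p2,t1), truck_at(t1,portB)}
    → {in(p2,t1), truck_at(t1,portB), truck_at(t2,gate)}
  through step 1 (drive(t1,gate,portB)): drop {truck_at(t1,portB)}, keep {in(p2,t1), truck_at(t2,gate)}, require {truck_at(t1,gate)}
    → {in(p2,t1), truck_at(t1,gate), truck_at(t2,gate)}

== RESULT ==
["in(p2,t1)", "truck_at(t1,gate)", "truck_at(t2,gate)"]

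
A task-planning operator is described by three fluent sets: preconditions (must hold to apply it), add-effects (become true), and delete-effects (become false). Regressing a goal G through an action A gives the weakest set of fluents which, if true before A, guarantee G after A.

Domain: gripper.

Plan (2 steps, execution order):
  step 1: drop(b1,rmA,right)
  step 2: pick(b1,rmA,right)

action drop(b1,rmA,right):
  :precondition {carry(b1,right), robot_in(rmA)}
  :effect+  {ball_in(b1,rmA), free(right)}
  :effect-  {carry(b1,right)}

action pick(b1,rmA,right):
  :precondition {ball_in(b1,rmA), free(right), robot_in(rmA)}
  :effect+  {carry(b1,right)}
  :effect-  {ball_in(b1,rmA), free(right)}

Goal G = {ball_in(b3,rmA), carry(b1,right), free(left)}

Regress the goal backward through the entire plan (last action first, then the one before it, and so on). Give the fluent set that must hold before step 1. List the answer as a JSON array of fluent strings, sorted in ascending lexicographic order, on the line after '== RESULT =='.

Regress step by step:
  through step 2 (pick(b1,rmA,right)): drop {carry(b1,right)}, keep {ball_in(b3,rmA), free(left)}, require {ball_in(b1,rmA), free(right), robot_in(rmA)}
    → {ball_in(b1,rmA), ball_in(b3,rmA), free(left), free(right), robot_in(rmA)}
  through step 1 (drop(b1,rmA,right)): drop {ball_in(b1,rmA), free(right)}, keep {ball_in(b3,rmA), free(left), robot_in(rmA)}, require {carry(b1,right), robot_in(rmA)}
    → {ball_in(b3,rmA), carry(b1,right), free(left), robot_in(rmA)}

== RESULT ==
["ball_in(b3,rmA)", "carry(b1,right)", "free(left)", "robot_in(rmA)"]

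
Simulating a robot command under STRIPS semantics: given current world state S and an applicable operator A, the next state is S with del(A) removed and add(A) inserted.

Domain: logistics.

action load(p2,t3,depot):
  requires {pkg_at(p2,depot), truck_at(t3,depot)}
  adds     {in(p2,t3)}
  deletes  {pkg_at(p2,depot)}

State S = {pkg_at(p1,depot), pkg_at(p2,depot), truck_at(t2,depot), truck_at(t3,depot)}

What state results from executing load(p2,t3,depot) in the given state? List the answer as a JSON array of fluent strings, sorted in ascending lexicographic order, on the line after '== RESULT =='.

Progress:
  pre ⊆ S: {pkg_at(p2,depot), truck_at(t3,depot)} ⊆ S  — applicable
  S \ del = {pkg_at(p1,depot), truck_at(t2,depot), truck_at(t3,depot)}
  ∪ add   = {in(p2,t3), pkg_at(p1,depot), truck_at(t2,depot), truck_at(t3,depot)}

== RESULT ==
["in(p2,t3)", "pkg_at(p1,depot)", "truck_at(t2,depot)", "truck_at(t3,depot)"]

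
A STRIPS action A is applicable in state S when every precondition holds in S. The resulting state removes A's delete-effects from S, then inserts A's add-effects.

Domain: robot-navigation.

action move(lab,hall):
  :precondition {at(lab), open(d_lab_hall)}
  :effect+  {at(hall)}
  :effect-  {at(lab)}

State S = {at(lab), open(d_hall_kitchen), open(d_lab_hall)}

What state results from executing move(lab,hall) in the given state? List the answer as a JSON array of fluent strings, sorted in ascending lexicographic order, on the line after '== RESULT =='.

Progress:
  pre ⊆ S: {at(lab), open(d_lab_hall)} ⊆ S  — applicable
  S \ del = {open(d_hall_kitchen), open(d_lab_hall)}
  ∪ add   = {at(hall), open(d_hall_kitchen), open(d_lab_hall)}

== RESULT ==
["at(hall)", "open(d_hall_kitchen)", "open(d_lab_hall)"]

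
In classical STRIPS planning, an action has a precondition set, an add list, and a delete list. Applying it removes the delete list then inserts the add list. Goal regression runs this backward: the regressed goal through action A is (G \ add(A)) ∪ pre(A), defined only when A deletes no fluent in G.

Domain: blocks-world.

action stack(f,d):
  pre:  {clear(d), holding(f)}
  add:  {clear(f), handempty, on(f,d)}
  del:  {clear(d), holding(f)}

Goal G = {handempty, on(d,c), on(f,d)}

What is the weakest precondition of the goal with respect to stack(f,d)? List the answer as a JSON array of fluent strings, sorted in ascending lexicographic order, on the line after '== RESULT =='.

Regress:
  G ∩ del = {}  (empty — regression defined)
  G \ add = {handempty, on(d,c), on(f,d)} \ {clear(f), handempty, on(f,d)} = {on(d,c)}
  ∪ pre   = {on(d,c)} ∪ {clear(d), holding(f)}
          = {clear(d), holding(f), on(d,c)}

== RESULT ==
["clear(d)", "holding(f)", "on(d,c)"]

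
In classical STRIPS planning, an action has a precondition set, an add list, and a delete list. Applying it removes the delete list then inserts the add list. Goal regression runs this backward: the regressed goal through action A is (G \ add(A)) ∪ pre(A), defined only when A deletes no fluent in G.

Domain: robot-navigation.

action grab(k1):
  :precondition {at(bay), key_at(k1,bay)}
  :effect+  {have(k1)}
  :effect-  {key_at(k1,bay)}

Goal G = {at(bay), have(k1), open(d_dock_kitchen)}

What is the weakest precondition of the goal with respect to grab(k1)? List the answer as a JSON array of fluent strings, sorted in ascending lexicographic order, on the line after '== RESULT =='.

Regress:
  G ∩ del = {}  (empty — regression defined)
  G \ add = {at(bay), have(k1), open(d_dock_kitchen)} \ {have(k1)} = {at(bay), open(d_dock_kitchen)}
  ∪ pre   = {at(bay), open(d_dock_kitchen)} ∪ {at(bay), key_at(k1,bay)}
          = {at(bay), key_at(k1,bay), open(d_dock_kitchen)}

== RESULT ==
["at(bay)", "key_at(k1,bay)", "open(d_dock_kitchen)"]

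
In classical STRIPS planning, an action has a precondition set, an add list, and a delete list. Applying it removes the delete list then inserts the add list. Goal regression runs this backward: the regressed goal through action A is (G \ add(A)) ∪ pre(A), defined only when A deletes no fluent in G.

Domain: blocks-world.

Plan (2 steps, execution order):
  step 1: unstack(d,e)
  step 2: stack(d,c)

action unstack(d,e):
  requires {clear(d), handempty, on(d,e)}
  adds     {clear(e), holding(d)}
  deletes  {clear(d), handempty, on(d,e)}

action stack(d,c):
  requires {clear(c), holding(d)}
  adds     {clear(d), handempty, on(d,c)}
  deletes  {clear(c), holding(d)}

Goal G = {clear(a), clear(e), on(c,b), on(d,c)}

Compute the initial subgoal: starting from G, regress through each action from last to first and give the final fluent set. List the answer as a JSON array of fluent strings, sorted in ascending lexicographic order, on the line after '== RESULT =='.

Work backward from the goal:
  through step 2 (stack(d,c)): drop {on(d,c)}, keep {clear(a), clear(e), on(c,b)}, require {clear(c), holding(d)}
    → {clear(a), clear(c), clear(e), holding(d), on(c,b)}
  through step 1 (unstack(d,e)): drop {clear(e), holding(d)}, keep {clear(a), clear(c), on(c,b)}, require {clear(d), handempty, on(d,e)}
    → {clear(a), clear(c), clear(d), handempty, on(c,b), on(d,e)}

== RESULT ==
["clear(a)", "clear(c)", "clear(d)", "handempty", "on(c,b)", "on(d,e)"]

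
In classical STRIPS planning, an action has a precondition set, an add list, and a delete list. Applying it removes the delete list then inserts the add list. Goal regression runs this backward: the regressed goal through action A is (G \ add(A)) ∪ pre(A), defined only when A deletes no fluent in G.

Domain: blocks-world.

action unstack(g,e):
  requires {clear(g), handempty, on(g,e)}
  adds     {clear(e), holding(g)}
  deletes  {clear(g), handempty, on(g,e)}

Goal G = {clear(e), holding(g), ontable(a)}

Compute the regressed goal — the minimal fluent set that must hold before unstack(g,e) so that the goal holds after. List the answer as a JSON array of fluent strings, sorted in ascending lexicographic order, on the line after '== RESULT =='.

Compute (G \ add) ∪ pre:
  G ∩ del = {}  (empty — regression defined)
  G \ add = {clear(e), holding(g), ontable(a)} \ {clear(e), holding(g)} = {ontable(a)}
  ∪ pre   = {ontable(a)} ∪ {clear(g), handempty, on(g,e)}
          = {clear(g), handempty, on(g,e), ontable(a)}

== RESULT ==
["clear(g)", "handempty", "on(g,e)", "ontable(a)"]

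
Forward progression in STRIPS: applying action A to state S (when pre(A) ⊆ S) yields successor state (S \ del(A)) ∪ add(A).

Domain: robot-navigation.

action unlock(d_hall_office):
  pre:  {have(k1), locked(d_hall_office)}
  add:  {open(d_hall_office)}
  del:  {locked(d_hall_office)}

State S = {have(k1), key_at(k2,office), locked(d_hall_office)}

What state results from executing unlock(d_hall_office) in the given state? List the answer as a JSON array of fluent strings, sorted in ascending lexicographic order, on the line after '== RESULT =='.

Compute (S \ del) ∪ add:
  pre ⊆ S: {have(k1), locked(d_hall_office)} ⊆ S  — applicable
  S \ del = {have(k1), key_at(k2,office)}
  ∪ add   = {have(k1), key_at(k2,office), open(d_hall_office)}

== RESULT ==
["have(k1)", "key_at(k2,office)", "open(d_hall_office)"]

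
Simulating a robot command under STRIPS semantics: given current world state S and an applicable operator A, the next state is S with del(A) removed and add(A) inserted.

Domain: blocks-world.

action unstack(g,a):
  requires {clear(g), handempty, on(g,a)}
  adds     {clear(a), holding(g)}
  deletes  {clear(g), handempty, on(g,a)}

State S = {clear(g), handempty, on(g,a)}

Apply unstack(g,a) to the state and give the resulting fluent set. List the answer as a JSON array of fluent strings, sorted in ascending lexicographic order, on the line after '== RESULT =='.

Compute (S \ del) ∪ add:
  pre ⊆ S: {clear(g), handempty, on(g,a)} ⊆ S  — applicable
  S \ del = {}
  ∪ add   = {clear(a), holding(g)}

== RESULT ==
["clear(a)", "holding(g)"]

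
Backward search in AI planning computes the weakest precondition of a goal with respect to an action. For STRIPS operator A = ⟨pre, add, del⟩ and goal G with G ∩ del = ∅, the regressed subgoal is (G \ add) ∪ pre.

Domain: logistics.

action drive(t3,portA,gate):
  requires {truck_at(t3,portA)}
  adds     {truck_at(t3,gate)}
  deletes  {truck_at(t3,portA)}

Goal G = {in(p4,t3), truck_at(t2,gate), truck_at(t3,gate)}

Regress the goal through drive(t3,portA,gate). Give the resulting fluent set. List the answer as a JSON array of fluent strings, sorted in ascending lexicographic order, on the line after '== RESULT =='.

Regress:
  G ∩ del = {}  (empty — regression defined)
  G \ add = {in(p4,t3), truck_at(t2,gate), truck_at(t3,gate)} \ {truck_at(t3,gate)} = {in(p4,t3), truck_at(t2,gate)}
  ∪ pre   = {in(p4,t3), truck_at(t2,gate)} ∪ {truck_at(t3,portA)}
          = {in(p4,t3), truck_at(t2,gate), truck_at(t3,portA)}

== RESULT ==
["in(p4,t3)", "truck_at(t2,gate)", "truck_at(t3,portA)"]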